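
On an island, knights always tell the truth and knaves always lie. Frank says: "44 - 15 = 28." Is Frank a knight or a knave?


Statement: "44 - 15 = 28."
Actual: 44 - 15 = 29
Claimed: 28
Statement is FALSE → Frank lies → Knave

Knave


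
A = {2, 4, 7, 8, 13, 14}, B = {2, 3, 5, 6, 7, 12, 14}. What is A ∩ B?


A = {2, 4, 7, 8, 13, 14}
B = {2, 3, 5, 6, 7, 12, 14}
Operation: intersection
Elements in both: 2, 7, 14

{2, 7, 14}


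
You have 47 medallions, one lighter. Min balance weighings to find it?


Each weighing has 3 outcomes (left heavy / balance / right heavy), so k weighings distinguish at most 3^k cases; splitting into three near-equal groups achieves this.
Need 3^k ≥ 47: 3^3 = 27 < 47 ≤ 3^4 = 81
k = ⌈log₃(47)⌉ = 4

4


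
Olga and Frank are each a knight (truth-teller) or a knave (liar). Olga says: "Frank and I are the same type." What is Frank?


Olga says: "Frank and I are the same type."
Case 1: Olga is a Knight (truth-teller)
  Statement is true → they ARE the same → Frank is also a Knight
Case 2: Olga is a Knave (liar)
  Statement is false → they are NOT the same → Frank is a Knight
In both cases, Frank is a Knight.

Knight


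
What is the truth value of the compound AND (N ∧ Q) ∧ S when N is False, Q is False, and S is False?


N = False, Q = False, S = False
Step 1: N ∧ Q = False AND False = False
Step 2: False ∧ S = False AND False = False
AND is true only when ALL operands are true.

False


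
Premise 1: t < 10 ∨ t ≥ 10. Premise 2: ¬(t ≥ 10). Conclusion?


Disjunctive syllogism: P ∨ Q, ¬P ⊢ Q
Disjunction: t < 10 ∨ t ≥ 10
We know it is not the case that t ≥ 10.
By disjunctive syllogism, the other disjunct must be true.

t < 10


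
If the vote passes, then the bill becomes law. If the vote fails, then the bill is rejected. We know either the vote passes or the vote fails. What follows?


Constructive dilemma: (P → Q) ∧ (R → S), P ∨ R ⊢ Q ∨ S
Premise 1: the vote passes → the bill becomes law
Premise 2: the vote fails → the bill is rejected
Premise 3: the vote passes ∨ the vote fails
Case 1: Assuming the vote passes, then by Premise 1, the bill becomes law.
Case 2: Assuming the vote fails, then by Premise 2, the bill is rejected.
Since one of the vote passes or the vote fails must hold, we get the bill becomes law or the bill is rejected.

The bill becomes law or the bill is rejected.


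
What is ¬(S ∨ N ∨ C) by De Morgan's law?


De Morgan's law: ¬(P ∨ Q ∨ R) ≡ ¬P ∧ ¬Q ∧ ¬R
¬(S ∨ N ∨ C) = ¬S ∧ ¬N ∧ ¬C

¬S ∧ ¬N ∧ ¬C


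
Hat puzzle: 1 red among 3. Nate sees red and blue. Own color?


Total red = 1, seen red = 1
Own red = 1 - 1 = 0
Nate's hat is blue.

blue


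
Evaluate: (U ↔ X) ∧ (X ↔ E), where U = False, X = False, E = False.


U = False, X = False, E = False
Step 1: U ↔ X is true when U and X have the same value. Result: True
Step 2: X ↔ E is true when X and E have the same value. Result: True
Step 3: True ∧ True = True

True


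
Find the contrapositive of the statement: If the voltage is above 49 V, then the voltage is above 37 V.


Original: If the voltage is above 49 V, then the voltage is above 37 V
Contrapositive: If ¬Q, then ¬P
Negate Q: not (the voltage is above 37 V)
Negate P: not (the voltage is above 49 V)

If not (the voltage is above 37 V), then not (the voltage is above 49 V).


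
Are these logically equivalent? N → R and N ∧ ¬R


Expression 1: N → R
Expression 2: N ∧ ¬R
Truth table (N R | Expr1 Expr2):
  T T |   T     F   ← differ
  T F |   F     T   ← differ
  F T |   T     F   ← differ
  F F |   T     F   ← differ
Counterexample: N=T, R=T gives Expr1 = T but Expr2 = F, so the expressions are NOT logically equivalent.

No


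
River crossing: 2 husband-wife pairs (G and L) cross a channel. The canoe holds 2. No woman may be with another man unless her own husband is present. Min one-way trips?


Label couples G and L.
1. WG+WL → (far: WG,WL; near: HG,HL)
2. WG ←   (far: WL; near: HG,HL,WG)
3. HG+HL → (far: HG,HL,WL; near: WG)
4. HG ←   (far: HL,WL; near: HG,WG)  — HG returns, since WG is alone on near bank
5. HG+WG → (far: all four; near: empty)
Every state respects the constraint.
Minimum trips = 5

5


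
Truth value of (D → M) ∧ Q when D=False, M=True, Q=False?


D = False, M = True, Q = False
Expression: (D → M) ∧ Q
Step 1: D → M = False → True (false only if D=True, M=False) = True
Step 2: (True) ∧ Q = True AND False = False

False


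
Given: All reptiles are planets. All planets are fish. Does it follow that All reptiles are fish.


Premise 1: All reptiles are planets.
Premise 2: All planets are fish.
Conclusion: All reptiles are fish.
Barbara syllogism (AAA-1): All A are B, All B are C → All A are C.
Middle term (planets) distributed in premise 2.

Valid


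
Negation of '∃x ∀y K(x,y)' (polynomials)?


Original: ∃x ∀y K(x,y)
Rule: ¬∀→∃, ¬∃→∀, negate predicate.
Negation: ∀x ∃y ¬K(x,y)

∀x ∃y ¬K(x,y)


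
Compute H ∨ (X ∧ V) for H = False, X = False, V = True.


H = False, X = False, V = True
Step 1: X ∧ V = False AND True = False
Step 2: H ∨ False = False OR False = False
AND evaluated first (higher precedence); then OR applied.

False


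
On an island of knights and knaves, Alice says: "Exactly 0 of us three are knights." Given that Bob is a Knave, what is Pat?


Alice claims exactly 0 knights among Alice, Bob, Pat.
Given: Bob is a Knave.

Case 1: Alice is a Knight (tells truth)
  Then exactly 0 of the three are knights.
  Counting Alice, Bob: 1 knight(s) so far. Need -1 more → impossible.
Case 2: Alice is a Knave (lies)
  Then the count is NOT 0.
  If Pat = Knave, count = 0 = 0 → claim would be true, contradicts lie.
  If Pat = Knight, count = 1 ≠ 0 → lie confirmed ✓

Pat is a Knight.

Knight


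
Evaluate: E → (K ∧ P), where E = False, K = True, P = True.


E = False, K = True, P = True
Step 1: K ∧ P = True AND True = True
Step 2: E → (True): false only when E=True and consequent=False.
Result: True

True


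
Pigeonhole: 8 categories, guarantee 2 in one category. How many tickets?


Pigeonhole: to guarantee k in one of n categories, need (k-1)×n + 1.
k = 2, n = 8
Minimum = (2-1) × 8 + 1 = 1 × 8 + 1

9


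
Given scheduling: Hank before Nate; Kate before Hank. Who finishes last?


Constraints: Hank before Nate; Kate before Hank
The last task can have nothing scheduled after it, so it must never appear on the left of a 'before'.
Tasks appearing before some other task: Hank, Kate.
The only task not in that list is Nate → it is last.

Nate


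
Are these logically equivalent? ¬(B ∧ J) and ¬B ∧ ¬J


Expression 1: ¬(B ∧ J)
Expression 2: ¬B ∧ ¬J
Truth table (B J | Expr1 Expr2):
  T T |   F     F
  T F |   T     F   ← differ
  F T |   T     F   ← differ
  F F |   T     T
Counterexample: B=T, J=F gives Expr1 = T but Expr2 = F, so the expressions are NOT logically equivalent.

No


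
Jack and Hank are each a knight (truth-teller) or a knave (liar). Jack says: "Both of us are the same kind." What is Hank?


Jack says: "Both of us are the same kind."
Case 1: Jack is a Knight (truth-teller)
  Statement is true → they ARE the same → Hank is also a Knight
Case 2: Jack is a Knave (liar)
  Statement is false → they are NOT the same → Hank is a Knight
In both cases, Hank is a Knight.

Knight


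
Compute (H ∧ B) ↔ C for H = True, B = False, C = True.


H = True, B = False, C = True
Step 1: H ∧ B = True AND False = False
Step 2: (False) ↔ C: true when both sides have same truth value.
Result: False ↔ True = False

False


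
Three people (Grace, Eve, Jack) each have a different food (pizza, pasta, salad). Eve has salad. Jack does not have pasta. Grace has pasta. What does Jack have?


From clues:
  Eve → salad
  Grace → pasta
By elimination, Jack gets the remaining.

pizza


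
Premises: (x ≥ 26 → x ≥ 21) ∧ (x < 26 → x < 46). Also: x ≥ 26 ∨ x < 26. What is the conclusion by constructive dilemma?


Constructive dilemma: (P → Q) ∧ (R → S), P ∨ R ⊢ Q ∨ S
Premise 1: x ≥ 26 → x ≥ 21
Premise 2: x < 26 → x < 46
Premise 3: x ≥ 26 ∨ x < 26
Case 1: Assuming x ≥ 26, then by Premise 1, x ≥ 21.
Case 2: Assuming x < 26, then by Premise 2, x < 46.
Since one of x ≥ 26 or x < 26 must hold, we get x ≥ 21 or x < 46.

x ≥ 21 or x < 46.


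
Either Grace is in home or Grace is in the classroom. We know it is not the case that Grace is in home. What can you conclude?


Disjunctive syllogism: P ∨ Q, ¬P ⊢ Q
Disjunction: Grace is in home ∨ Grace is in the classroom
We know it is not the case that Grace is in home.
By disjunctive syllogism, the other disjunct must be true.

Grace is in the classroom


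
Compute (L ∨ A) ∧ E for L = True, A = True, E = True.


L = True, A = True, E = True
Step 1: L ∨ A = True OR True = True
Step 2: True ∧ E = True AND True = True
OR is true when at least one operand is true; AND requires both.

True


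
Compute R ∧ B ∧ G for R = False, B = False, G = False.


R = False, B = False, G = False
Step 1: R ∧ B = False AND False = False
Step 2: (False) ∧ G = (False) AND False = False
AND is true only when ALL operands are true.

False


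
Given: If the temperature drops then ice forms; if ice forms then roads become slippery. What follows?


Hypothetical syllogism: P → Q, Q → R ⊢ P → R
Premise 1: the temperature drops → ice forms
Premise 2: ice forms → roads become slippery
Chain the implications: the middle term (ice forms) links the two.
Conclusion: If the temperature drops, then roads become slippery.

If the temperature drops, then roads become slippery.


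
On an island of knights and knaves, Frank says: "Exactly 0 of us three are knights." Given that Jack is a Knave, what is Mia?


Frank claims exactly 0 knights among Frank, Jack, Mia.
Given: Jack is a Knave.

Case 1: Frank is a Knight (tells truth)
  Then exactly 0 of the three are knights.
  Counting Frank, Jack: 1 knight(s) so far. Need -1 more → impossible.
Case 2: Frank is a Knave (lies)
  Then the count is NOT 0.
  If Mia = Knave, count = 0 = 0 → claim would be true, contradicts lie.
  If Mia = Knight, count = 1 ≠ 0 → lie confirmed ✓

Mia is a Knight.

Knight


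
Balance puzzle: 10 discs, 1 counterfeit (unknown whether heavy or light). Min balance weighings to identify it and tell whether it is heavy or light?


Let n = 10. 20 possibilities (n discs × lighter/heavier); each weighing has 3 outcomes.
Bound for k weighings: say the first weighing puts j discs on each pan. If it tips, the 2j weighed discs remain suspects (each with a known direction) and k-1 weighings give 3^(k-1) outcomes; 3^(k-1) is odd, so 2j ≤ 3^(k-1) - 1. If it balances, the n - 2j unweighed discs remain with direction unknown: 2(n - 2j) ≤ 3^(k-1) - 1 by the same parity argument. Adding, n ≤ (3^(k-1) - 1) + (3^(k-1) - 1)/2 = (3^k - 3)/2, and the classical three-group strategy achieves this (3 discs in 2 weighings, 12 in 3, 39 in 4, 120 in 5).
So we need the smallest k with (3^k - 3)/2 ≥ 10.
k = 2: (3^2 - 3)/2 = 3 < 10 ✗
k = 3: (3^3 - 3)/2 = 12 ≥ 10 ✓

3


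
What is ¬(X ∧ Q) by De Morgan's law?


De Morgan's law: ¬(P ∧ Q) ≡ ¬P ∨ ¬Q
¬(X ∧ Q) = ¬X ∨ ¬Q

¬X ∨ ¬Q


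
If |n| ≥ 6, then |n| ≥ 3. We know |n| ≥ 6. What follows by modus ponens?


Modus ponens: P → Q, P ⊢ Q
P: |n| ≥ 6
Q: |n| ≥ 3
We have P → Q and P is true.
By modus ponens, Q must be true.

|n| ≥ 3


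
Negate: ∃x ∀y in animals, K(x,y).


Original: ∃x ∀y K(x,y)
Rule: ¬∀→∃, ¬∃→∀, negate predicate.
Negation: ∀x ∃y ¬K(x,y)

∀x ∃y ¬K(x,y)


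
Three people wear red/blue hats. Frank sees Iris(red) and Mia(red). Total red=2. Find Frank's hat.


Total red = 2, seen red = 2
Own red = 2 - 2 = 0
Frank's hat is blue.

blue


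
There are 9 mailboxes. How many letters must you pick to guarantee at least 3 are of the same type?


Pigeonhole: to guarantee k in one of n categories, need (k-1)×n + 1.
k = 3, n = 9
Minimum = (3-1) × 9 + 1 = 2 × 9 + 1

19


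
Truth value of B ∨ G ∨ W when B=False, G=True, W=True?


B = False, G = True, W = True
Expression: B ∨ G ∨ W
Step 1: B ∨ G = False OR True = True
Step 2: (True) ∨ W = True OR True = True

True


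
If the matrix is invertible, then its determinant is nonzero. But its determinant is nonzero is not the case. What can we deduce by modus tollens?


Modus tollens: P → Q, ¬Q ⊢ ¬P
P: the matrix is invertible
Q: its determinant is nonzero
We have P → Q and Q is false.
By modus tollens, P must be false.

It is not the case that the matrix is invertible


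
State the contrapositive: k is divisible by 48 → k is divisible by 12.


Original: If k is divisible by 48, then k is divisible by 12
Contrapositive: If ¬Q, then ¬P
Negate Q: not (k is divisible by 12)
Negate P: not (k is divisible by 48)

If not (k is divisible by 12), then not (k is divisible by 48).


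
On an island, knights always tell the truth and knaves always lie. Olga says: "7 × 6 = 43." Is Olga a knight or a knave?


Statement: "7 × 6 = 43."
Actual: 7 × 6 = 42
Claimed: 43
Statement is FALSE → Olga lies → Knave

Knave


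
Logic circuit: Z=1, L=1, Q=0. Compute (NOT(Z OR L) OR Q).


Z OR L = 1
NOT(1) = 0
0 OR 0 = 0

0


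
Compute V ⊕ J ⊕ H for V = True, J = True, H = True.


V = True, J = True, H = True
Step 1: V ⊕ J = True XOR True = False
Step 2: False ⊕ H = False XOR True = True
XOR is true when an odd number of operands are true.

True


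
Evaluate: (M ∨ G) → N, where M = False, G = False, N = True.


M = False, G = False, N = True
Step 1: M ∨ G = False OR False = False
Step 2: (False) → N: false only when antecedent=True and N=False.
Result: True

True


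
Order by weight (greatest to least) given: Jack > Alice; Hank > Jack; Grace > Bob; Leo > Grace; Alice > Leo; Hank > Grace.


Constraints: Jack > Alice; Hank > Jack; Grace > Bob; Leo > Grace; Alice > Leo; Hank > Grace
Method: at each step, the next-highest is the one remaining person who never appears on the smaller side of a constraint between remaining people.
  Step 1: remaining {Jack, Grace, Leo, Alice, Bob, Hank}; on the smaller side: {Jack, Grace, Leo, Alice, Bob} → Hank is next (Hank > Jack; Hank > Grace).
  Step 2: remaining {Jack, Grace, Leo, Alice, Bob}; on the smaller side: {Grace, Leo, Alice, Bob} → Jack is next (Jack > Alice).
  Step 3: remaining {Grace, Leo, Alice, Bob}; on the smaller side: {Grace, Leo, Bob} → Alice is next (Alice > Leo).
  Step 4: remaining {Grace, Leo, Bob}; on the smaller side: {Grace, Bob} → Leo is next (Leo > Grace).
  Step 5: remaining {Grace, Bob}; on the smaller side: {Bob} → Grace is next (Grace > Bob).
  Step 6: only Bob remains → lowest.
Final ranking (highest to lowest):

Hank > Jack > Alice > Leo > Grace > Bob


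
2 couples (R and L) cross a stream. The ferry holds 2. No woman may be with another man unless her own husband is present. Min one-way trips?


Label couples R and L.
1. WR+WL → (far: WR,WL; near: HR,HL)
2. WR ←   (far: WL; near: HR,HL,WR)
3. HR+HL → (far: HR,HL,WL; near: WR)
4. HR ←   (far: HL,WL; near: HR,WR)  — HR returns, since WR is alone on near bank
5. HR+WR → (far: all four; near: empty)
Every state respects the constraint.
Minimum trips = 5

5


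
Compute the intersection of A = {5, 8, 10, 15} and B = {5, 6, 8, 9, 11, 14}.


A = {5, 8, 10, 15}
B = {5, 6, 8, 9, 11, 14}
Operation: intersection
Elements in both: 5, 8

{5, 8}


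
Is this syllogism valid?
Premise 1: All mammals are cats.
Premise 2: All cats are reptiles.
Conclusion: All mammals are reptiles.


Premise 1: All mammals are cats.
Premise 2: All cats are reptiles.
Conclusion: All mammals are reptiles.
Barbara syllogism (AAA-1): All A are B, All B are C → All A are C.
Middle term (cats) distributed in premise 2.

Valid


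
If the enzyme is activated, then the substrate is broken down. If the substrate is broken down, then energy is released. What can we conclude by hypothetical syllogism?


Hypothetical syllogism: P → Q, Q → R ⊢ P → R
Premise 1: the enzyme is activated → the substrate is broken down
Premise 2: the substrate is broken down → energy is released
Chain the implications: the middle term (the substrate is broken down) links the two.
Conclusion: If the enzyme is activated, then energy is released.

If the enzyme is activated, then energy is released.


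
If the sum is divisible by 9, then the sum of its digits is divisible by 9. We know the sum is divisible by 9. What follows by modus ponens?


Modus ponens: P → Q, P ⊢ Q
P: the sum is divisible by 9
Q: the sum of its digits is divisible by 9
We have P → Q and P is true.
By modus ponens, Q must be true.

The sum of its digits is divisible by 9


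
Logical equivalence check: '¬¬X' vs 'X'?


Expression 1: ¬¬X
Expression 2: X
Truth table (X | Expr1 Expr2):
  T |   T     T
  F |   F     F
All 2 rows agree, so the expressions are logically equivalent.

Yes


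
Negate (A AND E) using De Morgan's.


De Morgan's law: ¬(P ∧ Q) ≡ ¬P ∨ ¬Q
¬(A ∧ E) = ¬A ∨ ¬E

¬A ∨ ¬E


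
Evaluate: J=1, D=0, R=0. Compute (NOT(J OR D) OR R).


J OR D = 1
NOT(1) = 0
0 OR 0 = 0

0


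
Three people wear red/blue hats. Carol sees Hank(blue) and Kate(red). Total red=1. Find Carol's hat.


Total red = 1, seen red = 1
Own red = 1 - 1 = 0
Carol's hat is blue.

blue


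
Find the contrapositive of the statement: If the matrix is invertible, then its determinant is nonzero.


Original: If the matrix is invertible, then its determinant is nonzero
Contrapositive: If ¬Q, then ¬P
Negate Q: not (its determinant is nonzero)
Negate P: not (the matrix is invertible)

If not (its determinant is nonzero), then not (the matrix is invertible).


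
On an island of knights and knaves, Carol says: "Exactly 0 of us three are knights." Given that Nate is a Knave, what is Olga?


Carol claims exactly 0 knights among Carol, Nate, Olga.
Given: Nate is a Knave.

Case 1: Carol is a Knight (tells truth)
  Then exactly 0 of the three are knights.
  Counting Carol, Nate: 1 knight(s) so far. Need -1 more → impossible.
Case 2: Carol is a Knave (lies)
  Then the count is NOT 0.
  If Olga = Knave, count = 0 = 0 → claim would be true, contradicts lie.
  If Olga = Knight, count = 1 ≠ 0 → lie confirmed ✓

Olga is a Knight.

Knight


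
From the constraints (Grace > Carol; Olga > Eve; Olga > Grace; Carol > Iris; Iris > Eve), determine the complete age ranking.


Constraints: Grace > Carol; Olga > Eve; Olga > Grace; Carol > Iris; Iris > Eve
Method: at each step, the next-highest is the one remaining person who never appears on the smaller side of a constraint between remaining people.
  Step 1: remaining {Olga, Eve, Iris, Grace, Carol}; on the smaller side: {Eve, Iris, Grace, Carol} → Olga is next (Olga > Eve; Olga > Grace).
  Step 2: remaining {Eve, Iris, Grace, Carol}; on the smaller side: {Eve, Iris, Carol} → Grace is next (Grace > Carol).
  Step 3: remaining {Eve, Iris, Carol}; on the smaller side: {Eve, Iris} → Carol is next (Carol > Iris).
  Step 4: remaining {Eve, Iris}; on the smaller side: {Eve} → Iris is next (Iris > Eve).
  Step 5: only Eve remains → lowest.
Final ranking (highest to lowest):

Olga > Grace > Carol > Iris > Eve


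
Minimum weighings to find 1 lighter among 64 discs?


Each weighing has 3 outcomes (left heavy / balance / right heavy), so k weighings distinguish at most 3^k cases; splitting into three near-equal groups achieves this.
Need 3^k ≥ 64: 3^3 = 27 < 64 ≤ 3^4 = 81
k = ⌈log₃(64)⌉ = 4

4


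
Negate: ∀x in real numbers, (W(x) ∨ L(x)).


Original: ∀x (W(x) ∨ L(x))
Rule: ¬∀→∃, ¬∃→∀, negate predicate.
Negation: ∃x (¬W(x) ∧ ¬L(x))

∃x (¬W(x) ∧ ¬L(x))


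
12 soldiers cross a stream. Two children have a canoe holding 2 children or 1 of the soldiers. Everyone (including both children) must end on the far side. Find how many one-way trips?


Per crossing of one of the soldiers: children→, one←, one of the soldiers→, one← = 4 trips
12 × 4 = 48, + 1 final children→ = 49
Minimum trips = 49

49


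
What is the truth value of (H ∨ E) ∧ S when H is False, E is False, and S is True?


H = False, E = False, S = True
Step 1: H ∨ E = False OR False = False
Step 2: False ∧ S = False AND True = False
OR is true when at least one operand is true; AND requires both.

False


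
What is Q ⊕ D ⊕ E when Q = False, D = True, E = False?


Q = False, D = True, E = False
Step 1: Q ⊕ D = False XOR True = True
Step 2: True ⊕ E = True XOR False = True
XOR is true when an odd number of operands are true.

True


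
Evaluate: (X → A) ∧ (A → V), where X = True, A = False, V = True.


X = True, A = False, V = True
Step 1: X → A is false only when X=True and A=False. Result: False
Step 2: A → V is false only when A=True and V=False. Result: True
Step 3: False ∧ True = False

False


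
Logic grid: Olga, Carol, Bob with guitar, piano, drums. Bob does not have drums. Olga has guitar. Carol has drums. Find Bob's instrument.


From clues:
  Carol → drums
  Olga → guitar
By elimination, Bob gets the remaining.

piano


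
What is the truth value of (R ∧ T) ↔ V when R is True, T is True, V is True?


R = True, T = True, V = True
Step 1: R ∧ T = True AND True = True
Step 2: (True) ↔ V: true when both sides have same truth value.
Result: True ↔ True = True

True


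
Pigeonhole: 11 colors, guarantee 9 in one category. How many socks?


Pigeonhole: to guarantee k in one of n categories, need (k-1)×n + 1.
k = 9, n = 11
Minimum = (9-1) × 11 + 1 = 8 × 11 + 1

89


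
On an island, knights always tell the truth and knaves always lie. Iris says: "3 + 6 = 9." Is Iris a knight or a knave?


Statement: "3 + 6 = 9."
Actual: 3 + 6 = 9
Claimed: 9
Statement is TRUE → Iris tells the truth → Knight

Knight


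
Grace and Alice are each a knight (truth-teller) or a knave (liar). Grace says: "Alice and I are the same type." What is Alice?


Grace says: "Alice and I are the same type."
Case 1: Grace is a Knight (truth-teller)
  Statement is true → they ARE the same → Alice is also a Knight
Case 2: Grace is a Knave (liar)
  Statement is false → they are NOT the same → Alice is a Knight
In both cases, Alice is a Knight.

Knight


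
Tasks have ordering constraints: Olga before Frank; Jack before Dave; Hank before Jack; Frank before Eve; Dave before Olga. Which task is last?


Constraints: Olga before Frank; Jack before Dave; Hank before Jack; Frank before Eve; Dave before Olga
The last task can have nothing scheduled after it, so it must never appear on the left of a 'before'.
Tasks appearing before some other task: Olga, Jack, Hank, Frank, Dave.
The only task not in that list is Eve → it is last.

Eve


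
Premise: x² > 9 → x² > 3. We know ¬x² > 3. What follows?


Modus tollens: P → Q, ¬Q ⊢ ¬P
P: x² > 9
Q: x² > 3
We have P → Q and Q is false.
By modus tollens, P must be false.

It is not the case that x² > 9


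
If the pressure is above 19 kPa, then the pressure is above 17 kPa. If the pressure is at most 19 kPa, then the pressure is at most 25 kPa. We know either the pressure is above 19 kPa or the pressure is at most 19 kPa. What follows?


Constructive dilemma: (P → Q) ∧ (R → S), P ∨ R ⊢ Q ∨ S
Premise 1: the pressure is above 19 kPa → the pressure is above 17 kPa
Premise 2: the pressure is at most 19 kPa → the pressure is at most 25 kPa
Premise 3: the pressure is above 19 kPa ∨ the pressure is at most 19 kPa
Case 1: Assuming the pressure is above 19 kPa, then by Premise 1, the pressure is above 17 kPa.
Case 2: Assuming the pressure is at most 19 kPa, then by Premise 2, the pressure is at most 25 kPa.
Since one of the pressure is above 19 kPa or the pressure is at most 19 kPa must hold, we get the pressure is above 17 kPa or the pressure is at most 25 kPa.

The pressure is above 17 kPa or the pressure is at most 25 kPa.


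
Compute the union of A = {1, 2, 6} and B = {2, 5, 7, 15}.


A = {1, 2, 6}
B = {2, 5, 7, 15}
Operation: union
All elements combined: 1, 2, 5, 6, 7, 15

{1, 2, 5, 6, 7, 15}


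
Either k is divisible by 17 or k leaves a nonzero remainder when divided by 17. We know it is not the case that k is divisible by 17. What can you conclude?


Disjunctive syllogism: P ∨ Q, ¬P ⊢ Q
Disjunction: k is divisible by 17 ∨ k leaves a nonzero remainder when divided by 17
We know it is not the case that k is divisible by 17.
By disjunctive syllogism, the other disjunct must be true.

k leaves a nonzero remainder when divided by 17


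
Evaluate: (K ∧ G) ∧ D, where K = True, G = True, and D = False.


K = True, G = True, D = False
Step 1: K ∧ G = True AND True = True
Step 2: True ∧ D = True AND False = False
AND is true only when ALL operands are true.

False


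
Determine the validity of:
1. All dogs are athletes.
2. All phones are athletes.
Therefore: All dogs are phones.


Premise 1: All dogs are athletes.
Premise 2: All phones are athletes.
Conclusion: All dogs are phones.
Fallacy: undistributed middle. athletes is predicate in both.
Counterexample: dogs and phones could be disjoint subsets of athletes.

Invalid


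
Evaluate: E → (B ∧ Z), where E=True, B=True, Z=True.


E = True, B = True, Z = True
Expression: E → (B ∧ Z)
Step 1: B ∧ Z = True AND True = True
Step 2: E → (True) = True → True = True

True


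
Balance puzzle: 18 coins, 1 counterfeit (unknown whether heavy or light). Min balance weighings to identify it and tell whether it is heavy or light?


Let n = 18. 36 possibilities (n coins × lighter/heavier); each weighing has 3 outcomes.
Bound for k weighings: say the first weighing puts j coins on each pan. If it tips, the 2j weighed coins remain suspects (each with a known direction) and k-1 weighings give 3^(k-1) outcomes; 3^(k-1) is odd, so 2j ≤ 3^(k-1) - 1. If it balances, the n - 2j unweighed coins remain with direction unknown: 2(n - 2j) ≤ 3^(k-1) - 1 by the same parity argument. Adding, n ≤ (3^(k-1) - 1) + (3^(k-1) - 1)/2 = (3^k - 3)/2, and the classical three-group strategy achieves this (3 coins in 2 weighings, 12 in 3, 39 in 4, 120 in 5).
So we need the smallest k with (3^k - 3)/2 ≥ 18.
k = 3: (3^3 - 3)/2 = 12 < 18 ✗
k = 4: (3^4 - 3)/2 = 39 ≥ 18 ✓

4


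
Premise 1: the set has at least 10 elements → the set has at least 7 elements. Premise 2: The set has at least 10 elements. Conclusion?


Modus ponens: P → Q, P ⊢ Q
P: the set has at least 10 elements
Q: the set has at least 7 elements
We have P → Q and P is true.
By modus ponens, Q must be true.

The set has at least 7 elements


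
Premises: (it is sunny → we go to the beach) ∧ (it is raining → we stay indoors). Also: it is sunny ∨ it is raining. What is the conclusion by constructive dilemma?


Constructive dilemma: (P → Q) ∧ (R → S), P ∨ R ⊢ Q ∨ S
Premise 1: it is sunny → we go to the beach
Premise 2: it is raining → we stay indoors
Premise 3: it is sunny ∨ it is raining
Case 1: Assuming it is sunny, then by Premise 1, we go to the beach.
Case 2: Assuming it is raining, then by Premise 2, we stay indoors.
Since one of it is sunny or it is raining must hold, we get we go to the beach or we stay indoors.

We go to the beach or we stay indoors.


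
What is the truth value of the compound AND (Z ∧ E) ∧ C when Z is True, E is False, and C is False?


Z = True, E = False, C = False
Step 1: Z ∧ E = True AND False = False
Step 2: False ∧ C = False AND False = False
AND is true only when ALL operands are true.

False


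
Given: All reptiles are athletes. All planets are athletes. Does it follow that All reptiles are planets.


Premise 1: All reptiles are athletes.
Premise 2: All planets are athletes.
Conclusion: All reptiles are planets.
Fallacy: undistributed middle. athletes is predicate in both.
Counterexample: reptiles and planets could be disjoint subsets of athletes.

Invalid


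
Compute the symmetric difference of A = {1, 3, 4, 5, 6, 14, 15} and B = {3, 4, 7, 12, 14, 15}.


A = {1, 3, 4, 5, 6, 14, 15}
B = {3, 4, 7, 12, 14, 15}
Operation: symmetric difference
In A only: [1, 5, 6], in B only: [7, 12]

{1, 5, 6, 7, 12}


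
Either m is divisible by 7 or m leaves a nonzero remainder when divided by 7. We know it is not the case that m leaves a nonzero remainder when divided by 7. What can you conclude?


Disjunctive syllogism: P ∨ Q, ¬P ⊢ Q
Disjunction: m is divisible by 7 ∨ m leaves a nonzero remainder when divided by 7
We know it is not the case that m leaves a nonzero remainder when divided by 7.
By disjunctive syllogism, the other disjunct must be true.

m is divisible by 7


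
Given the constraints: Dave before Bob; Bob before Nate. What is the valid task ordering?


Constraints: Dave before Bob; Bob before Nate
Method: repeatedly schedule the remaining task that has no remaining task required before it.
  Step 1: remaining {Nate, Dave, Bob}; every task except Dave still has a predecessor pending → schedule Dave.
  Step 2: remaining {Nate, Bob}; every task except Bob still has a predecessor pending → schedule Bob.
  Step 3: only Nate remains → schedule Nate.
Resulting order:

Dave → Bob → Nate


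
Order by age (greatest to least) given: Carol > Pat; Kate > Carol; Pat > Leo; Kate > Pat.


Constraints: Carol > Pat; Kate > Carol; Pat > Leo; Kate > Pat
Method: at each step, the next-highest is the one remaining person who never appears on the smaller side of a constraint between remaining people.
  Step 1: remaining {Carol, Pat, Leo, Kate}; on the smaller side: {Carol, Pat, Leo} → Kate is next (Kate > Carol; Kate > Pat).
  Step 2: remaining {Carol, Pat, Leo}; on the smaller side: {Pat, Leo} → Carol is next (Carol > Pat).
  Step 3: remaining {Pat, Leo}; on the smaller side: {Leo} → Pat is next (Pat > Leo).
  Step 4: only Leo remains → lowest.
Final ranking (highest to lowest):

Kate > Carol > Pat > Leo


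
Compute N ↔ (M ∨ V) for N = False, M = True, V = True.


N = False, M = True, V = True
Step 1: M ∨ V = True OR True = True
Step 2: N ↔ (True): true when both sides have same truth value.
Result: False ↔ True = False

False


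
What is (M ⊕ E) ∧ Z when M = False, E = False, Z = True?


M = False, E = False, Z = True
Step 1: M ⊕ E = False XOR False = False
Step 2: False ∧ Z = False AND True = False
XOR true when exactly one of M,E is true; then AND with Z.

False


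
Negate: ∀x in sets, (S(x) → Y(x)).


Original: ∀x (S(x) → Y(x))
Rule: ¬∀→∃, ¬∃→∀, negate predicate.
Negation: ∃x (S(x) ∧ ¬Y(x))

∃x (S(x) ∧ ¬Y(x))


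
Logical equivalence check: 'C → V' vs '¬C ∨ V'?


Expression 1: C → V
Expression 2: ¬C ∨ V
Truth table (C V | Expr1 Expr2):
  T T |   T     T
  T F |   F     F
  F T |   T     T
  F F |   T     T
All 4 rows agree, so the expressions are logically equivalent.

Yes


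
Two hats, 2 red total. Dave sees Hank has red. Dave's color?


Total red = 2, Hank = red
Red accounted for: 1
Remaining for Dave: 1
Dave's hat is red.

red


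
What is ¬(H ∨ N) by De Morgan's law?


De Morgan's law: ¬(P ∨ Q) ≡ ¬P ∧ ¬Q
¬(H ∨ N) = ¬H ∧ ¬N

¬H ∧ ¬N


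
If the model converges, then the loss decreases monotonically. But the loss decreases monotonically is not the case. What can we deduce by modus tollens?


Modus tollens: P → Q, ¬Q ⊢ ¬P
P: the model converges
Q: the loss decreases monotonically
We have P → Q and Q is false.
By modus tollens, P must be false.

It is not the case that the model converges


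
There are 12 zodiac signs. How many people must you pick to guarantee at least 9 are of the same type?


Pigeonhole: to guarantee k in one of n categories, need (k-1)×n + 1.
k = 9, n = 12
Minimum = (9-1) × 12 + 1 = 8 × 12 + 1

97


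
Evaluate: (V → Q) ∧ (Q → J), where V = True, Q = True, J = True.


V = True, Q = True, J = True
Step 1: V → Q is false only when V=True and Q=False. Result: True
Step 2: Q → J is false only when Q=True and J=False. Result: True
Step 3: True ∧ True = True

True


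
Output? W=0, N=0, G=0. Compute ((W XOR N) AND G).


W XOR N = 0^0 = 0
0 AND 0 = 0

0


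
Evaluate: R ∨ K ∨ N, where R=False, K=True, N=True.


R = False, K = True, N = True
Expression: R ∨ K ∨ N
Step 1: R ∨ K = False OR True = True
Step 2: (True) ∨ N = True OR True = True

True


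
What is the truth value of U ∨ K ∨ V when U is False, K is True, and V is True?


U = False, K = True, V = True
Step 1: U ∨ K = False OR True = True
Step 2: True ∨ V = True OR True = True
OR is true when at least one operand is true.

True


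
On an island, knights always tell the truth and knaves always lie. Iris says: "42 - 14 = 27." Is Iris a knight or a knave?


Statement: "42 - 14 = 27."
Actual: 42 - 14 = 28
Claimed: 27
Statement is FALSE → Iris lies → Knave

Knave


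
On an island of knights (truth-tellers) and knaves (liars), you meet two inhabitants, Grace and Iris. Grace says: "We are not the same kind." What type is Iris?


Grace says: "We are not the same kind."
Case 1: Grace is a Knight (truth-teller)
  Statement is true → they ARE different → Iris is a Knave
Case 2: Grace is a Knave (liar)
  Statement is false → they are NOT different → Iris is a Knave
In both cases, Iris is a Knave.

Knave


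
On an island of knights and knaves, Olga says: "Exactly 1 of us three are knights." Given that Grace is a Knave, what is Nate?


Olga claims exactly 1 knights among Olga, Grace, Nate.
Given: Grace is a Knave.

Case 1: Olga is a Knight (tells truth)
  Then exactly 1 of the three are knights.
  Counting Olga, Grace: 1 knight(s) so far. Need 0 more → Nate = Knave.
Case 2: Olga is a Knave (lies)
  Then the count is NOT 1.
  If Nate = Knight, count = 1 = 1 → claim would be true, contradicts lie.
  If Nate = Knave, count = 0 ≠ 1 → lie confirmed ✓

Nate is a Knave.

Knave


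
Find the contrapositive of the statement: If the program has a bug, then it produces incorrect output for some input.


Original: If the program has a bug, then it produces incorrect output for some input
Contrapositive: If ¬Q, then ¬P
Negate Q: not (it produces incorrect output for some input)
Negate P: not (the program has a bug)

If not (it produces incorrect output for some input), then not (the program has a bug).


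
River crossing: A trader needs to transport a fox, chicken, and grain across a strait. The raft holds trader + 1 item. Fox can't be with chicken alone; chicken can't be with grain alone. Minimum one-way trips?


1. trader+chicken → 2. trader ← 3. trader+fox → 4. trader+chicken ← 5. trader+grain → 6. trader ← 7. trader+chicken →
Minimum trips = 7

7


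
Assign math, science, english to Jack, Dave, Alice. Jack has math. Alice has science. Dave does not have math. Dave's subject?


From clues:
  Alice → science
  Jack → math
By elimination, Dave gets the remaining.

english


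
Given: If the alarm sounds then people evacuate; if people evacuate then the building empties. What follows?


Hypothetical syllogism: P → Q, Q → R ⊢ P → R
Premise 1: the alarm sounds → people evacuate
Premise 2: people evacuate → the building empties
Chain the implications: the middle term (people evacuate) links the two.
Conclusion: If the alarm sounds, then the building empties.

If the alarm sounds, then the building empties.


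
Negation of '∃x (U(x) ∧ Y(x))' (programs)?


Original: ∃x (U(x) ∧ Y(x))
Rule: ¬∀→∃, ¬∃→∀, negate predicate.
Negation: ∀x (¬U(x) ∨ ¬Y(x))

∀x (¬U(x) ∨ ¬Y(x))


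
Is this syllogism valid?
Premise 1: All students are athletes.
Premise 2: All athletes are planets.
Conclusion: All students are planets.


Premise 1: All students are athletes.
Premise 2: All athletes are planets.
Conclusion: All students are planets.
Barbara syllogism (AAA-1): All A are B, All B are C → All A are C.
Middle term (athletes) distributed in premise 2.

Valid


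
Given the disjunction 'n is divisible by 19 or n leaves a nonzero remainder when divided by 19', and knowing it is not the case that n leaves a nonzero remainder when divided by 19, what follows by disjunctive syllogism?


Disjunctive syllogism: P ∨ Q, ¬P ⊢ Q
Disjunction: n is divisible by 19 ∨ n leaves a nonzero remainder when divided by 19
We know it is not the case that n leaves a nonzero remainder when divided by 19.
By disjunctive syllogism, the other disjunct must be true.

n is divisible by 19


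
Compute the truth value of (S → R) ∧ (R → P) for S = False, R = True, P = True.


S = False, R = True, P = True
Step 1: S → R is false only when S=True and R=False. Result: True
Step 2: R → P is false only when R=True and P=False. Result: True
Step 3: True ∧ True = True

True


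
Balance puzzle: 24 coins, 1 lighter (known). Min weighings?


Each weighing has 3 outcomes (left heavy / balance / right heavy), so k weighings distinguish at most 3^k cases; splitting into three near-equal groups achieves this.
Need 3^k ≥ 24: 3^2 = 9 < 24 ≤ 3^3 = 27
k = ⌈log₃(24)⌉ = 3

3


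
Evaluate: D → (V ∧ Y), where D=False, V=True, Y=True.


D = False, V = True, Y = True
Expression: D → (V ∧ Y)
Step 1: V ∧ Y = True AND True = True
Step 2: D → (True) = False → True = True

True


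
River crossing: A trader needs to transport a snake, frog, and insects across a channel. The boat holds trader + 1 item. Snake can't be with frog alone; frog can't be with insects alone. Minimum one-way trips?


1. trader+frog → 2. trader ← 3. trader+snake → 4. trader+frog ← 5. trader+insects → 6. trader ← 7. trader+frog →
Minimum trips = 7

7


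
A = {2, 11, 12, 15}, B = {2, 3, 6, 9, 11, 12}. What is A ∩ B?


A = {2, 11, 12, 15}
B = {2, 3, 6, 9, 11, 12}
Operation: intersection
Elements in both: 2, 11, 12

{2, 11, 12}


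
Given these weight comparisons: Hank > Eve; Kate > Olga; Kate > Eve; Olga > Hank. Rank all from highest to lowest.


Constraints: Hank > Eve; Kate > Olga; Kate > Eve; Olga > Hank
Method: at each step, the next-highest is the one remaining person who never appears on the smaller side of a constraint between remaining people.
  Step 1: remaining {Eve, Olga, Hank, Kate}; on the smaller side: {Eve, Olga, Hank} → Kate is next (Kate > Olga; Kate > Eve).
  Step 2: remaining {Eve, Olga, Hank}; on the smaller side: {Eve, Hank} → Olga is next (Olga > Hank).
  Step 3: remaining {Eve, Hank}; on the smaller side: {Eve} → Hank is next (Hank > Eve).
  Step 4: only Eve remains → lowest.
Final ranking (highest to lowest):

Kate > Olga > Hank > Eve


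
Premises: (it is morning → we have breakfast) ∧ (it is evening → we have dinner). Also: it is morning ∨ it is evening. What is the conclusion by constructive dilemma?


Constructive dilemma: (P → Q) ∧ (R → S), P ∨ R ⊢ Q ∨ S
Premise 1: it is morning → we have breakfast
Premise 2: it is evening → we have dinner
Premise 3: it is morning ∨ it is evening
Case 1: Assuming it is morning, then by Premise 1, we have breakfast.
Case 2: Assuming it is evening, then by Premise 2, we have dinner.
Since one of it is morning or it is evening must hold, we get we have breakfast or we have dinner.

We have breakfast or we have dinner.


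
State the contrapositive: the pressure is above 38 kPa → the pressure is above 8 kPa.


Original: If the pressure is above 38 kPa, then the pressure is above 8 kPa
Contrapositive: If ¬Q, then ¬P
Negate Q: not (the pressure is above 8 kPa)
Negate P: not (the pressure is above 38 kPa)

If not (the pressure is above 8 kPa), then not (the pressure is above 38 kPa).
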